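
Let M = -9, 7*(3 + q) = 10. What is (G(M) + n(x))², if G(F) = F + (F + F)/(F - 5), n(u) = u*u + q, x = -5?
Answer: 12100/49 ≈ 246.94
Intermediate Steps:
q = -11/7 (q = -3 + (⅐)*10 = -3 + 10/7 = -11/7 ≈ -1.5714)
n(u) = -11/7 + u² (n(u) = u*u - 11/7 = u² - 11/7 = -11/7 + u²)
G(F) = F + 2*F/(-5 + F) (G(F) = F + (2*F)/(-5 + F) = F + 2*F/(-5 + F))
(G(M) + n(x))² = (-9*(-3 - 9)/(-5 - 9) + (-11/7 + (-5)²))² = (-9*(-12)/(-14) + (-11/7 + 25))² = (-9*(-1/14)*(-12) + 164/7)² = (-54/7 + 164/7)² = (110/7)² = 12100/49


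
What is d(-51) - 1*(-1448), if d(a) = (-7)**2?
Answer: 1497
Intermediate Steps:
d(a) = 49
d(-51) - 1*(-1448) = 49 - 1*(-1448) = 49 + 1448 = 1497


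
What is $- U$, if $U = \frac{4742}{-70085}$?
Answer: $\frac{4742}{70085} \approx 0.067661$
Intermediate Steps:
$U = - \frac{4742}{70085}$ ($U = 4742 \left(- \frac{1}{70085}\right) = - \frac{4742}{70085} \approx -0.067661$)
$- U = \left(-1\right) \left(- \frac{4742}{70085}\right) = \frac{4742}{70085}$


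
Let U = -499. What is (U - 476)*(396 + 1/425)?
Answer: -6563739/17 ≈ -3.8610e+5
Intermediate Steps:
(U - 476)*(396 + 1/425) = (-499 - 476)*(396 + 1/425) = -975*(396 + 1/425) = -975*168301/425 = -6563739/17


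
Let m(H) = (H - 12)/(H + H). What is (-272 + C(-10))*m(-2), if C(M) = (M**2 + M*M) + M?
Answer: -287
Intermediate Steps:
m(H) = (-12 + H)/(2*H) (m(H) = (-12 + H)/((2*H)) = (-12 + H)*(1/(2*H)) = (-12 + H)/(2*H))
C(M) = M + 2*M**2 (C(M) = (M**2 + M**2) + M = 2*M**2 + M = M + 2*M**2)
(-272 + C(-10))*m(-2) = (-272 - 10*(1 + 2*(-10)))*((1/2)*(-12 - 2)/(-2)) = (-272 - 10*(1 - 20))*((1/2)*(-1/2)*(-14)) = (-272 - 10*(-19))*(7/2) = (-272 + 190)*(7/2) = -82*7/2 = -287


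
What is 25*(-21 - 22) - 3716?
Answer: -4791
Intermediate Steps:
25*(-21 - 22) - 3716 = 25*(-43) - 3716 = -1075 - 3716 = -4791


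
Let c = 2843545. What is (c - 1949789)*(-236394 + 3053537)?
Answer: 2517838459108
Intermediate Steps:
(c - 1949789)*(-236394 + 3053537) = (2843545 - 1949789)*(-236394 + 3053537) = 893756*2817143 = 2517838459108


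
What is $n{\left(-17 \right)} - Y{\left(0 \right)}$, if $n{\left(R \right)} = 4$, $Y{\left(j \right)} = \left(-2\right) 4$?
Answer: $12$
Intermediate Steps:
$Y{\left(j \right)} = -8$
$n{\left(-17 \right)} - Y{\left(0 \right)} = 4 - -8 = 4 + 8 = 12$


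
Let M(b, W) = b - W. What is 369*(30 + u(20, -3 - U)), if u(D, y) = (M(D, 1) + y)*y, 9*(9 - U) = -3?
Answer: -19270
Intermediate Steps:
U = 28/3 (U = 9 - 1/9*(-3) = 9 + 1/3 = 28/3 ≈ 9.3333)
u(D, y) = y*(-1 + D + y) (u(D, y) = ((D - 1*1) + y)*y = ((D - 1) + y)*y = ((-1 + D) + y)*y = (-1 + D + y)*y = y*(-1 + D + y))
369*(30 + u(20, -3 - U)) = 369*(30 + (-3 - 1*28/3)*(-1 + 20 + (-3 - 1*28/3))) = 369*(30 + (-3 - 28/3)*(-1 + 20 + (-3 - 28/3))) = 369*(30 - 37*(-1 + 20 - 37/3)/3) = 369*(30 - 37/3*20/3) = 369*(30 - 740/9) = 369*(-470/9) = -19270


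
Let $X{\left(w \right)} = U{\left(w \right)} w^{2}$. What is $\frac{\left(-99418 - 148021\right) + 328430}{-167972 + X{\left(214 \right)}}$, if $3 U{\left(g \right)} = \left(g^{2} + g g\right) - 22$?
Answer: $\frac{242973}{4193035804} \approx 5.7947 \cdot 10^{-5}$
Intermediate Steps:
$U{\left(g \right)} = - \frac{22}{3} + \frac{2 g^{2}}{3}$ ($U{\left(g \right)} = \frac{\left(g^{2} + g g\right) - 22}{3} = \frac{\left(g^{2} + g^{2}\right) - 22}{3} = \frac{2 g^{2} - 22}{3} = \frac{-22 + 2 g^{2}}{3} = - \frac{22}{3} + \frac{2 g^{2}}{3}$)
$X{\left(w \right)} = w^{2} \left(- \frac{22}{3} + \frac{2 w^{2}}{3}\right)$ ($X{\left(w \right)} = \left(- \frac{22}{3} + \frac{2 w^{2}}{3}\right) w^{2} = w^{2} \left(- \frac{22}{3} + \frac{2 w^{2}}{3}\right)$)
$\frac{\left(-99418 - 148021\right) + 328430}{-167972 + X{\left(214 \right)}} = \frac{\left(-99418 - 148021\right) + 328430}{-167972 + \frac{2 \cdot 214^{2} \left(-11 + 214^{2}\right)}{3}} = \frac{\left(-99418 - 148021\right) + 328430}{-167972 + \frac{2}{3} \cdot 45796 \left(-11 + 45796\right)} = \frac{-247439 + 328430}{-167972 + \frac{2}{3} \cdot 45796 \cdot 45785} = \frac{80991}{-167972 + \frac{4193539720}{3}} = \frac{80991}{\frac{4193035804}{3}} = 80991 \cdot \frac{3}{4193035804} = \frac{242973}{4193035804}$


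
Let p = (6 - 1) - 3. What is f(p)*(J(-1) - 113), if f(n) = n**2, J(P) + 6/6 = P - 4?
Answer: -476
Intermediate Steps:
J(P) = -5 + P (J(P) = -1 + (P - 4) = -1 + (-4 + P) = -5 + P)
p = 2 (p = 5 - 3 = 2)
f(p)*(J(-1) - 113) = 2**2*((-5 - 1) - 113) = 4*(-6 - 113) = 4*(-119) = -476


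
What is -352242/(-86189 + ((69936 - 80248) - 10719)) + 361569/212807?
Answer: 18954498579/3802861090 ≈ 4.9843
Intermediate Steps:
-352242/(-86189 + ((69936 - 80248) - 10719)) + 361569/212807 = -352242/(-86189 + (-10312 - 10719)) + 361569*(1/212807) = -352242/(-86189 - 21031) + 361569/212807 = -352242/(-107220) + 361569/212807 = -352242*(-1/107220) + 361569/212807 = 58707/17870 + 361569/212807 = 18954498579/3802861090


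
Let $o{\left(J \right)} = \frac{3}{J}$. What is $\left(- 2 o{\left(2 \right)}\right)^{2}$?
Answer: $9$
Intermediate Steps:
$\left(- 2 o{\left(2 \right)}\right)^{2} = \left(- 2 \cdot \frac{3}{2}\right)^{2} = \left(- 2 \cdot 3 \cdot \frac{1}{2}\right)^{2} = \left(\left(-2\right) \frac{3}{2}\right)^{2} = \left(-3\right)^{2} = 9$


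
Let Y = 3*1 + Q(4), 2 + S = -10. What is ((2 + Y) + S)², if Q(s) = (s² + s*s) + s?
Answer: 841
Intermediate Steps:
Q(s) = s + 2*s² (Q(s) = (s² + s²) + s = 2*s² + s = s + 2*s²)
S = -12 (S = -2 - 10 = -12)
Y = 39 (Y = 3*1 + 4*(1 + 2*4) = 3 + 4*(1 + 8) = 3 + 4*9 = 3 + 36 = 39)
((2 + Y) + S)² = ((2 + 39) - 12)² = (41 - 12)² = 29² = 841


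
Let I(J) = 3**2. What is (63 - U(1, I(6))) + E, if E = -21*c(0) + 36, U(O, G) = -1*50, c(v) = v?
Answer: 149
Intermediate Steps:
I(J) = 9
U(O, G) = -50
E = 36 (E = -21*0 + 36 = 0 + 36 = 36)
(63 - U(1, I(6))) + E = (63 - 1*(-50)) + 36 = (63 + 50) + 36 = 113 + 36 = 149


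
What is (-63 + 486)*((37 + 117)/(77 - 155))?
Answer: -10857/13 ≈ -835.15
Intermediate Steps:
(-63 + 486)*((37 + 117)/(77 - 155)) = 423*(154/(-78)) = 423*(154*(-1/78)) = 423*(-77/39) = -10857/13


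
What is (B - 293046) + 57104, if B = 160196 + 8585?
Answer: -67161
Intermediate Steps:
B = 168781
(B - 293046) + 57104 = (168781 - 293046) + 57104 = -124265 + 57104 = -67161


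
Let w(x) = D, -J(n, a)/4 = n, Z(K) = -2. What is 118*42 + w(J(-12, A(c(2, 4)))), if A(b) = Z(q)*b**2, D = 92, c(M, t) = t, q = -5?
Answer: 5048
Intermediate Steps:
A(b) = -2*b**2
J(n, a) = -4*n
w(x) = 92
118*42 + w(J(-12, A(c(2, 4)))) = 118*42 + 92 = 4956 + 92 = 5048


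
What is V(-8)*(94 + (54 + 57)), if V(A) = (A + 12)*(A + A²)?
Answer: 45920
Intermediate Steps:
V(A) = (12 + A)*(A + A²)
V(-8)*(94 + (54 + 57)) = (-8*(12 + (-8)² + 13*(-8)))*(94 + (54 + 57)) = (-8*(12 + 64 - 104))*(94 + 111) = -8*(-28)*205 = 224*205 = 45920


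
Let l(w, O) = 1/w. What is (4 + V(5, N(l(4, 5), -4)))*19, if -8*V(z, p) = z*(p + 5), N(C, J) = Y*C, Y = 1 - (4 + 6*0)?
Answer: 817/32 ≈ 25.531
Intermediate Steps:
Y = -3 (Y = 1 - (4 + 0) = 1 - 1*4 = 1 - 4 = -3)
N(C, J) = -3*C
V(z, p) = -z*(5 + p)/8 (V(z, p) = -z*(p + 5)/8 = -z*(5 + p)/8)
(4 + V(5, N(l(4, 5), -4)))*19 = (4 - 1/8*5*(5 - 3/4))*19 = (4 - 1/8*5*17/4)*19 = (4 - 85/32)*19 = (43/32)*19 = 817/32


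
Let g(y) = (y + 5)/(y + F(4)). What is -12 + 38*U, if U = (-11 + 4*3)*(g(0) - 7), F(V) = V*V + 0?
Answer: -2129/8 ≈ -266.13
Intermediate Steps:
F(V) = V² (F(V) = V² + 0 = V²)
g(y) = (5 + y)/(16 + y) (g(y) = (y + 5)/(y + 4²) = (5 + y)/(y + 16) = (5 + y)/(16 + y))
U = -107/16 (U = (-11 + 4*3)*((5 + 0)/(16 + 0) - 7) = (-11 + 12)*(5/16 - 7) = 1*((1/16)*5 - 7) = 1*(5/16 - 7) = 1*(-107/16) = -107/16 ≈ -6.6875)
-12 + 38*U = -12 + 38*(-107/16) = -12 - 2033/8 = -2129/8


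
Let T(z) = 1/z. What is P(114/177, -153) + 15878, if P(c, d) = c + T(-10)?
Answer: 9368341/590 ≈ 15879.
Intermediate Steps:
P(c, d) = -1/10 + c (P(c, d) = c + 1/(-10) = c - 1/10 = -1/10 + c)
P(114/177, -153) + 15878 = (-1/10 + 114/177) + 15878 = (-1/10 + 114*(1/177)) + 15878 = (-1/10 + 38/59) + 15878 = 321/590 + 15878 = 9368341/590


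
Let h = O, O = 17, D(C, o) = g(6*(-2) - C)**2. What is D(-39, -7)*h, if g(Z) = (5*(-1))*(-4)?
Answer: 6800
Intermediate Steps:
g(Z) = 20 (g(Z) = -5*(-4) = 20)
D(C, o) = 400 (D(C, o) = 20**2 = 400)
h = 17
D(-39, -7)*h = 400*17 = 6800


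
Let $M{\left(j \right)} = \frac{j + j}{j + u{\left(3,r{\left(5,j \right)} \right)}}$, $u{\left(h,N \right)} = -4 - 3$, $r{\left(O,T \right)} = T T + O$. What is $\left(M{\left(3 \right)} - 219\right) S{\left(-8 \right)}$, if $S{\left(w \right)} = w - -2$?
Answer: $1323$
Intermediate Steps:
$S{\left(w \right)} = 2 + w$ ($S{\left(w \right)} = w + 2 = 2 + w$)
$r{\left(O,T \right)} = O + T^{2}$ ($r{\left(O,T \right)} = T^{2} + O = O + T^{2}$)
$u{\left(h,N \right)} = -7$
$M{\left(j \right)} = \frac{2 j}{-7 + j}$ ($M{\left(j \right)} = \frac{j + j}{j - 7} = \frac{2 j}{-7 + j}$)
$\left(M{\left(3 \right)} - 219\right) S{\left(-8 \right)} = \left(2 \cdot 3 \frac{1}{-7 + 3} - 219\right) \left(2 - 8\right) = \left(2 \cdot 3 \frac{1}{-4} - 219\right) \left(-6\right) = \left(2 \cdot 3 \left(- \frac{1}{4}\right) - 219\right) \left(-6\right) = \left(- \frac{3}{2} - 219\right) \left(-6\right) = \left(- \frac{441}{2}\right) \left(-6\right) = 1323$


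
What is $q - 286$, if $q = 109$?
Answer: $-177$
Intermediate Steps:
$q - 286 = 109 - 286 = -177$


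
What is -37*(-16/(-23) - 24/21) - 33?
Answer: -2649/161 ≈ -16.453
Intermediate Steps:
-37*(-16/(-23) - 24/21) - 33 = -37*(-16*(-1/23) - 24*1/21) - 33 = -37*(16/23 - 8/7) - 33 = -37*(-72/161) - 33 = 2664/161 - 33 = -2649/161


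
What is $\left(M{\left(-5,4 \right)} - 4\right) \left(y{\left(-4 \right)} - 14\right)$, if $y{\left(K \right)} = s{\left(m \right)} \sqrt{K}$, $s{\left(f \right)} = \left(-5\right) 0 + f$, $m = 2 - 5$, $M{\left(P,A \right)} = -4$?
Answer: $112 + 48 i \approx 112.0 + 48.0 i$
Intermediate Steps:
$m = -3$ ($m = 2 - 5 = -3$)
$s{\left(f \right)} = f$ ($s{\left(f \right)} = 0 + f = f$)
$y{\left(K \right)} = - 3 \sqrt{K}$
$\left(M{\left(-5,4 \right)} - 4\right) \left(y{\left(-4 \right)} - 14\right) = \left(-4 - 4\right) \left(- 3 \sqrt{-4} - 14\right) = \left(-4 - 4\right) \left(- 3 \cdot 2 i - 14\right) = - 8 \left(- 6 i - 14\right) = - 8 \left(-14 - 6 i\right) = 112 + 48 i$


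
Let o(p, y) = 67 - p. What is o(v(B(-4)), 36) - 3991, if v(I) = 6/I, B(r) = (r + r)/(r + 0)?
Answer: -3927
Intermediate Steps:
B(r) = 2 (B(r) = (2*r)/r = 2)
o(v(B(-4)), 36) - 3991 = (67 - 6/2) - 3991 = (67 - 1*3) - 3991 = (67 - 3) - 3991 = 64 - 3991 = -3927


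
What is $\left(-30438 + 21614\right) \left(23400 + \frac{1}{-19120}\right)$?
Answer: $- \frac{493491022897}{2390} \approx -2.0648 \cdot 10^{8}$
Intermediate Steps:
$\left(-30438 + 21614\right) \left(23400 + \frac{1}{-19120}\right) = - 8824 \left(23400 - \frac{1}{19120}\right) = \left(-8824\right) \frac{447407999}{19120} = - \frac{493491022897}{2390}$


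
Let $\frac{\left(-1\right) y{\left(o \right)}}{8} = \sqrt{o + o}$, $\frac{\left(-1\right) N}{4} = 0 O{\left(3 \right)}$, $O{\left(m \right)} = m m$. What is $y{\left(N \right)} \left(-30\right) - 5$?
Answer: $-5$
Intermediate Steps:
$O{\left(m \right)} = m^{2}$
$N = 0$ ($N = - 4 \cdot 0 \cdot 3^{2} = - 4 \cdot 0 \cdot 9 = \left(-4\right) 0 = 0$)
$y{\left(o \right)} = - 8 \sqrt{2} \sqrt{o}$ ($y{\left(o \right)} = - 8 \sqrt{o + o} = - 8 \sqrt{2 o} = - 8 \sqrt{2} \sqrt{o}$)
$y{\left(N \right)} \left(-30\right) - 5 = - 8 \sqrt{2} \sqrt{0} \left(-30\right) - 5 = \left(-8\right) \sqrt{2} \cdot 0 \left(-30\right) - 5 = 0 \left(-30\right) - 5 = 0 - 5 = -5$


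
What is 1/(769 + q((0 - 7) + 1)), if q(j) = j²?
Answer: 1/805 ≈ 0.0012422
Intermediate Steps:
1/(769 + q((0 - 7) + 1)) = 1/(769 + ((0 - 7) + 1)²) = 1/(769 + (-7 + 1)²) = 1/(769 + (-6)²) = 1/(769 + 36) = 1/805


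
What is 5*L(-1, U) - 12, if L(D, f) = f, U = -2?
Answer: -22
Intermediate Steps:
5*L(-1, U) - 12 = 5*(-2) - 12 = -10 - 12 = -22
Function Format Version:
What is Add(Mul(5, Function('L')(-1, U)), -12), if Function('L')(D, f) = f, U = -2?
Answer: -22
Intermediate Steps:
Add(Mul(5, Function('L')(-1, U)), -12) = Add(Mul(5, -2), -12) = Add(-10, -12) = -22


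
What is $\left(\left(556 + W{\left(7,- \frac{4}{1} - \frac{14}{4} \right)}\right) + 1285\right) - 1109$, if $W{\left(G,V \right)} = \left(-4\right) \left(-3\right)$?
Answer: $744$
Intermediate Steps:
$W{\left(G,V \right)} = 12$
$\left(\left(556 + W{\left(7,- \frac{4}{1} - \frac{14}{4} \right)}\right) + 1285\right) - 1109 = \left(\left(556 + 12\right) + 1285\right) - 1109 = \left(568 + 1285\right) - 1109 = 1853 - 1109 = 744$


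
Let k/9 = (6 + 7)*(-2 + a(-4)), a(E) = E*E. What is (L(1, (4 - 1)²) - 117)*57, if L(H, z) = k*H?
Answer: 86697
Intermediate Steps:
a(E) = E²
k = 1638 (k = 9*((6 + 7)*(-2 + (-4)²)) = 9*(13*(-2 + 16)) = 9*(13*14) = 9*182 = 1638)
L(H, z) = 1638*H
(L(1, (4 - 1)²) - 117)*57 = (1638*1 - 117)*57 = (1638 - 117)*57 = 1521*57 = 86697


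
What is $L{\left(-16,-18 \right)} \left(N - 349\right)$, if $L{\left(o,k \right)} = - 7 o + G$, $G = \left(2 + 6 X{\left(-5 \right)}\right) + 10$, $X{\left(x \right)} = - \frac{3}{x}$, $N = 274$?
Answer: $-9570$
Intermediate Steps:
$G = \frac{78}{5}$ ($G = \left(2 + 6 \left(- \frac{3}{-5}\right)\right) + 10 = \left(2 + 6 \left(\left(-3\right) \left(- \frac{1}{5}\right)\right)\right) + 10 = \left(2 + 6 \cdot \frac{3}{5}\right) + 10 = \left(2 + \frac{18}{5}\right) + 10 = \frac{28}{5} + 10 = \frac{78}{5} \approx 15.6$)
$L{\left(o,k \right)} = \frac{78}{5} - 7 o$ ($L{\left(o,k \right)} = - 7 o + \frac{78}{5} = \frac{78}{5} - 7 o$)
$L{\left(-16,-18 \right)} \left(N - 349\right) = \left(\frac{78}{5} - -112\right) \left(274 - 349\right) = \left(\frac{78}{5} + 112\right) \left(-75\right) = \frac{638}{5} \left(-75\right) = -9570$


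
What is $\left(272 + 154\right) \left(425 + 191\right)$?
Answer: $262416$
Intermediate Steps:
$\left(272 + 154\right) \left(425 + 191\right) = 426 \cdot 616 = 262416$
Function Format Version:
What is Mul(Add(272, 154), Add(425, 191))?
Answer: 262416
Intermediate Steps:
Mul(Add(272, 154), Add(425, 191)) = Mul(426, 616) = 262416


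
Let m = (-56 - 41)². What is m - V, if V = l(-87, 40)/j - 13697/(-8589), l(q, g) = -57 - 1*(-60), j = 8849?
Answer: 715000979429/76004061 ≈ 9407.4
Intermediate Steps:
m = 9409 (m = (-97)² = 9409)
l(q, g) = 3 (l(q, g) = -57 + 60 = 3)
V = 121230520/76004061 (V = 3/8849 - 13697/(-8589) = 3*(1/8849) - 13697*(-1/8589) = 3/8849 + 13697/8589 = 121230520/76004061 ≈ 1.5951)
m - V = 9409 - 1*121230520/76004061 = 9409 - 121230520/76004061 = 715000979429/76004061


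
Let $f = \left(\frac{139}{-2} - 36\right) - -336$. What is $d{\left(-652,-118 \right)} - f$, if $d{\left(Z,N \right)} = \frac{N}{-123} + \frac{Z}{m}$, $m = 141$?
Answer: $- \frac{902471}{3854} \approx -234.16$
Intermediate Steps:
$d{\left(Z,N \right)} = - \frac{N}{123} + \frac{Z}{141}$ ($d{\left(Z,N \right)} = \frac{N}{-123} + \frac{Z}{141} = N \left(- \frac{1}{123}\right) + Z \frac{1}{141} = - \frac{N}{123} + \frac{Z}{141}$)
$f = \frac{461}{2}$ ($f = \left(139 \left(- \frac{1}{2}\right) - 36\right) + 336 = \left(- \frac{139}{2} - 36\right) + 336 = - \frac{211}{2} + 336 = \frac{461}{2} \approx 230.5$)
$d{\left(-652,-118 \right)} - f = \left(\left(- \frac{1}{123}\right) \left(-118\right) + \frac{1}{141} \left(-652\right)\right) - \frac{461}{2} = \left(\frac{118}{123} - \frac{652}{141}\right) - \frac{461}{2} = - \frac{7062}{1927} - \frac{461}{2} = - \frac{902471}{3854}$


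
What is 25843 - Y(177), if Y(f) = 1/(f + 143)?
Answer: 8269759/320 ≈ 25843.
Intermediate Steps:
Y(f) = 1/(143 + f)
25843 - Y(177) = 25843 - 1/(143 + 177) = 25843 - 1/320 = 8269759/320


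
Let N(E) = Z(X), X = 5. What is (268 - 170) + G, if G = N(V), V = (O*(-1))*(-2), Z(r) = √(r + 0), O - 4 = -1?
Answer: 98 + √5 ≈ 100.24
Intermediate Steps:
O = 3 (O = 4 - 1 = 3)
Z(r) = √r
V = 6 (V = (3*(-1))*(-2) = -3*(-2) = 6)
N(E) = √5
G = √5 ≈ 2.2361
(268 - 170) + G = (268 - 170) + √5 = 98 + √5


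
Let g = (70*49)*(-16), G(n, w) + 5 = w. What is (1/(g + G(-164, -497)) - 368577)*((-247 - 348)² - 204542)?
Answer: -3051326433508445/55382 ≈ -5.5096e+10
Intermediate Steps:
G(n, w) = -5 + w
g = -54880 (g = 3430*(-16) = -54880)
(1/(g + G(-164, -497)) - 368577)*((-247 - 348)² - 204542) = (1/(-54880 + (-5 - 497)) - 368577)*((-247 - 348)² - 204542) = (1/(-54880 - 502) - 368577)*((-595)² - 204542) = (1/(-55382) - 368577)*(354025 - 204542) = (-1/55382 - 368577)*149483 = -20412531415/55382*149483 = -3051326433508445/55382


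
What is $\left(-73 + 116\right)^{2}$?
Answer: $1849$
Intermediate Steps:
$\left(-73 + 116\right)^{2} = 43^{2} = 1849$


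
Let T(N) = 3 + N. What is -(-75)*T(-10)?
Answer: -525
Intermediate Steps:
-(-75)*T(-10) = -(-75)*(3 - 10) = -(-75)*(-7) = -1*525 = -525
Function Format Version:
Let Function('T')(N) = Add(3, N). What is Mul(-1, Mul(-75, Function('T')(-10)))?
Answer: -525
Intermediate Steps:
Mul(-1, Mul(-75, Function('T')(-10))) = Mul(-1, Mul(-75, Add(3, -10))) = Mul(-1, Mul(-75, -7)) = Mul(-1, 525) = -525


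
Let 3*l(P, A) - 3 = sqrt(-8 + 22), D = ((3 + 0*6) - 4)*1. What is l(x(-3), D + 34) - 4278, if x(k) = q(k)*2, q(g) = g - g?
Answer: -4277 + sqrt(14)/3 ≈ -4275.8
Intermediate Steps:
q(g) = 0
x(k) = 0 (x(k) = 0*2 = 0)
D = -1 (D = ((3 + 0) - 4)*1 = (3 - 4)*1 = -1*1 = -1)
l(P, A) = 1 + sqrt(14)/3 (l(P, A) = 1 + sqrt(-8 + 22)/3 = 1 + sqrt(14)/3)
l(x(-3), D + 34) - 4278 = (1 + sqrt(14)/3) - 4278 = -4277 + sqrt(14)/3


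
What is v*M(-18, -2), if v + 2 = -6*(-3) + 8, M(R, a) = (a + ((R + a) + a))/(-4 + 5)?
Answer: -576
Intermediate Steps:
M(R, a) = R + 3*a (M(R, a) = (a + (R + 2*a))/1 = (R + 3*a)*1 = R + 3*a)
v = 24 (v = -2 + (-6*(-3) + 8) = -2 + (18 + 8) = -2 + 26 = 24)
v*M(-18, -2) = 24*(-18 + 3*(-2)) = 24*(-18 - 6) = 24*(-24) = -576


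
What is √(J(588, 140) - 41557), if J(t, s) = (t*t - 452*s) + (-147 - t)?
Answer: 2*√60043 ≈ 490.07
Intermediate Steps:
J(t, s) = -147 + t² - t - 452*s (J(t, s) = (t² - 452*s) + (-147 - t) = -147 + t² - t - 452*s)
√(J(588, 140) - 41557) = √((-147 + 588² - 1*588 - 452*140) - 41557) = √((-147 + 345744 - 588 - 63280) - 41557) = √(281729 - 41557) = √240172 = 2*√60043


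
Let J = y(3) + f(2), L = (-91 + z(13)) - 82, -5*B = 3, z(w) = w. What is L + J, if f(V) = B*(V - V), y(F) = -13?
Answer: -173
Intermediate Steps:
B = -⅗ (B = -⅕*3 = -⅗ ≈ -0.60000)
f(V) = 0 (f(V) = -3*(V - V)/5 = -⅗*0 = 0)
L = -160 (L = (-91 + 13) - 82 = -78 - 82 = -160)
J = -13 (J = -13 + 0 = -13)
L + J = -160 - 13 = -173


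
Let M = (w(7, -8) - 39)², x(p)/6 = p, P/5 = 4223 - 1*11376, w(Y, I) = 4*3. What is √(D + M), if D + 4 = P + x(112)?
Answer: 8*I*√537 ≈ 185.39*I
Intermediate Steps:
w(Y, I) = 12
P = -35765 (P = 5*(4223 - 1*11376) = 5*(4223 - 11376) = 5*(-7153) = -35765)
x(p) = 6*p
M = 729 (M = (12 - 39)² = (-27)² = 729)
D = -35097 (D = -4 + (-35765 + 6*112) = -4 + (-35765 + 672) = -4 - 35093 = -35097)
√(D + M) = √(-35097 + 729) = √(-34368) = 8*I*√537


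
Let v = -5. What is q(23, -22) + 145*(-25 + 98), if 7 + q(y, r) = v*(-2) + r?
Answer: 10566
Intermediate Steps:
q(y, r) = 3 + r (q(y, r) = -7 + (-5*(-2) + r) = -7 + (10 + r) = 3 + r)
q(23, -22) + 145*(-25 + 98) = (3 - 22) + 145*(-25 + 98) = -19 + 145*73 = -19 + 10585 = 10566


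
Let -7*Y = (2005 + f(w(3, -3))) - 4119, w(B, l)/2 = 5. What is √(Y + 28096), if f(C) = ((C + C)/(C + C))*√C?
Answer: √(1391502 - 7*√10)/7 ≈ 168.52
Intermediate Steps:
w(B, l) = 10 (w(B, l) = 2*5 = 10)
f(C) = √C (f(C) = ((2*C)/((2*C)))*√C = ((2*C)*(1/(2*C)))*√C = 1*√C = √C)
Y = 302 - √10/7 (Y = -((2005 + √10) - 4119)/7 = -(-2114 + √10)/7 = 302 - √10/7 ≈ 301.55)
√(Y + 28096) = √((302 - √10/7) + 28096) = √(28398 - √10/7)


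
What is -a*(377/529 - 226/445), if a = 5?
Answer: -48211/47081 ≈ -1.0240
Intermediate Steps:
-a*(377/529 - 226/445) = -5*(377/529 - 226/445) = -5*48211/235405 = -1*48211/47081 = -48211/47081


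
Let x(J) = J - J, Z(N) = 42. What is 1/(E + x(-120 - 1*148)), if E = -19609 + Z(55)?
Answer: -1/19567 ≈ -5.1106e-5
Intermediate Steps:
x(J) = 0
E = -19567 (E = -19609 + 42 = -19567)
1/(E + x(-120 - 1*148)) = 1/(-19567 + 0) = 1/(-19567) = -1/19567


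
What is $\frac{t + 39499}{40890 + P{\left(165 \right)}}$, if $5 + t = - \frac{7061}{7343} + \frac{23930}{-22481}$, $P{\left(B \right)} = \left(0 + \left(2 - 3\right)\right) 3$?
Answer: $\frac{2173085134757}{2249847830307} \approx 0.96588$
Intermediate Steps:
$P{\left(B \right)} = -3$ ($P{\left(B \right)} = \left(0 - 1\right) 3 = \left(-1\right) 3 = -3$)
$t = - \frac{1159846246}{165077983}$ ($t = -5 + \left(- \frac{7061}{7343} + \frac{23930}{-22481}\right) = -5 + \left(\left(-7061\right) \frac{1}{7343} + 23930 \left(- \frac{1}{22481}\right)\right) = -5 - \frac{334456331}{165077983} = - \frac{1159846246}{165077983} \approx -7.026$)
$\frac{t + 39499}{40890 + P{\left(165 \right)}} = \frac{- \frac{1159846246}{165077983} + 39499}{40890 - 3} = \frac{6519255404271}{165077983 \cdot 40887} = \frac{6519255404271}{165077983} \cdot \frac{1}{40887} = \frac{2173085134757}{2249847830307}$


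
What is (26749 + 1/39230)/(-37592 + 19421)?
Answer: -116595919/79205370 ≈ -1.4721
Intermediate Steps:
(26749 + 1/39230)/(-37592 + 19421) = (26749 + 1/39230)/(-18171) = (1049363271/39230)*(-1/18171) = -116595919/79205370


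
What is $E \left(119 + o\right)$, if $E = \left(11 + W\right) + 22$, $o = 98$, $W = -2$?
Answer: $6727$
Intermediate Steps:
$E = 31$ ($E = \left(11 - 2\right) + 22 = 9 + 22 = 31$)
$E \left(119 + o\right) = 31 \left(119 + 98\right) = 31 \cdot 217 = 6727$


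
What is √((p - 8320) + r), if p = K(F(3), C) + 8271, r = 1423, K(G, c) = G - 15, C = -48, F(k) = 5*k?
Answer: √1374 ≈ 37.068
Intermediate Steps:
K(G, c) = -15 + G
p = 8271 (p = (-15 + 5*3) + 8271 = (-15 + 15) + 8271 = 0 + 8271 = 8271)
√((p - 8320) + r) = √((8271 - 8320) + 1423) = √(-49 + 1423) = √1374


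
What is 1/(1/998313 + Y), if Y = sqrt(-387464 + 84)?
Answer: 998313/386074082351471221 - 1993257691938*I*sqrt(96845)/386074082351471221 ≈ 2.5858e-12 - 0.0016067*I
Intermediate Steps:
Y = 2*I*sqrt(96845) (Y = sqrt(-387380) = 2*I*sqrt(96845) ≈ 622.4*I)
1/(1/998313 + Y) = 1/(1/998313 + 2*I*sqrt(96845))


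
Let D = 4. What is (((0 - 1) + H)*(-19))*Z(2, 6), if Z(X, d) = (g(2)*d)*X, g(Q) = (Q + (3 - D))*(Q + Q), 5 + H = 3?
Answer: 2736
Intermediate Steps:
H = -2 (H = -5 + 3 = -2)
g(Q) = 2*Q*(-1 + Q) (g(Q) = (Q + (3 - 1*4))*(Q + Q) = (Q + (3 - 4))*(2*Q) = (Q - 1)*(2*Q) = (-1 + Q)*(2*Q) = 2*Q*(-1 + Q))
Z(X, d) = 4*X*d (Z(X, d) = ((2*2*(-1 + 2))*d)*X = ((2*2*1)*d)*X = (4*d)*X = 4*X*d)
(((0 - 1) + H)*(-19))*Z(2, 6) = (((0 - 1) - 2)*(-19))*(4*2*6) = ((-1 - 2)*(-19))*48 = -3*(-19)*48 = 57*48 = 2736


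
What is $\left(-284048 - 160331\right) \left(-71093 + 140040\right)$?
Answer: $-30638598913$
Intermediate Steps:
$\left(-284048 - 160331\right) \left(-71093 + 140040\right) = \left(-444379\right) 68947 = -30638598913$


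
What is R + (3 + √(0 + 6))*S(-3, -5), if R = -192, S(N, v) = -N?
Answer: -183 + 3*√6 ≈ -175.65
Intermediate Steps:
R + (3 + √(0 + 6))*S(-3, -5) = -192 + (3 + √(0 + 6))*(-1*(-3)) = -192 + (3 + √6)*3 = -192 + (9 + 3*√6) = -183 + 3*√6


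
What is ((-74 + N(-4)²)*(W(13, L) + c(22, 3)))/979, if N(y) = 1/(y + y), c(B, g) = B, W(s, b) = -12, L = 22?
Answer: -23675/31328 ≈ -0.75571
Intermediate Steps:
N(y) = 1/(2*y)
((-74 + N(-4)²)*(W(13, L) + c(22, 3)))/979 = ((-74 + ((½)/(-4))²)*(-12 + 22))/979 = ((-74 + ((½)*(-¼))²)*10)*(1/979) = ((-74 + (-⅛)²)*10)*(1/979) = ((-74 + 1/64)*10)*(1/979) = -4735/64*10*(1/979) = -23675/32*1/979 = -23675/31328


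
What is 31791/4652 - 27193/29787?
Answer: 820456681/138569124 ≈ 5.9209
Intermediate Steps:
31791/4652 - 27193/29787 = 820456681/138569124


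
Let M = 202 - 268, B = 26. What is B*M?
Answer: -1716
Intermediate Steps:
M = -66
B*M = 26*(-66) = -1716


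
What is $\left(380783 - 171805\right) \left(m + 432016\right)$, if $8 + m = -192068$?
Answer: $50142181320$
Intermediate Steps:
$m = -192076$ ($m = -8 - 192068 = -192076$)
$\left(380783 - 171805\right) \left(m + 432016\right) = \left(380783 - 171805\right) \left(-192076 + 432016\right) = 208978 \cdot 239940 = 50142181320$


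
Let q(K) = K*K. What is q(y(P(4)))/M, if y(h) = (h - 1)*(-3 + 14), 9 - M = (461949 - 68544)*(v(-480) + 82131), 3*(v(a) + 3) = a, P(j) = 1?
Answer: 0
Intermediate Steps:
v(a) = -3 + a/3
M = -32246621031 (M = 9 - (461949 - 68544)*((-3 + (1/3)*(-480)) + 82131) = 9 - 393405*((-3 - 160) + 82131) = 9 - 393405*(-163 + 82131) = 9 - 393405*81968 = 9 - 1*32246621040 = 9 - 32246621040 = -32246621031)
y(h) = -11 + 11*h (y(h) = (-1 + h)*11 = -11 + 11*h)
q(K) = K**2
q(y(P(4)))/M = (-11 + 11*1)**2/(-32246621031) = (-11 + 11)**2*(-1/32246621031) = 0**2*(-1/32246621031) = 0*(-1/32246621031) = 0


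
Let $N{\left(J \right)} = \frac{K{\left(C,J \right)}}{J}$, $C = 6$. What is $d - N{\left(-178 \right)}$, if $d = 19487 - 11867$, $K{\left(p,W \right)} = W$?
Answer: $7619$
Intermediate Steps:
$N{\left(J \right)} = 1$ ($N{\left(J \right)} = \frac{J}{J} = 1$)
$d = 7620$ ($d = 19487 - 11867 = 7620$)
$d - N{\left(-178 \right)} = 7620 - 1 = 7619$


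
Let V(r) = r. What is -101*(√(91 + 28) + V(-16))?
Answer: 1616 - 101*√119 ≈ 514.22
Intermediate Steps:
-101*(√(91 + 28) + V(-16)) = -101*(√(91 + 28) - 16) = -101*(√119 - 16) = -101*(-16 + √119) = 1616 - 101*√119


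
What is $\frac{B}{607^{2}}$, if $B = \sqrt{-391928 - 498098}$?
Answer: $\frac{i \sqrt{890026}}{368449} \approx 0.0025605 i$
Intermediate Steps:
$B = i \sqrt{890026}$ ($B = \sqrt{-890026} = i \sqrt{890026} \approx 943.41 i$)
$\frac{B}{607^{2}} = \frac{i \sqrt{890026}}{607^{2}} = \frac{i \sqrt{890026}}{368449}$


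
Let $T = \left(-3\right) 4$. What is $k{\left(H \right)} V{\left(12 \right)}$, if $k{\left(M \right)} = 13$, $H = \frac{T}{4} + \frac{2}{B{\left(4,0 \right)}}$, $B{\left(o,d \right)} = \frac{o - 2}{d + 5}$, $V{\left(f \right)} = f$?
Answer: $156$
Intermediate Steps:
$B{\left(o,d \right)} = \frac{-2 + o}{5 + d}$
$T = -12$
$H = 2$ ($H = - \frac{12}{4} + \frac{2}{\frac{1}{5 + 0} \left(-2 + 4\right)} = \left(-12\right) \frac{1}{4} + \frac{2}{\frac{1}{5} \cdot 2} = -3 + \frac{2}{\frac{1}{5} \cdot 2} = -3 + \frac{2}{\frac{2}{5}} = -3 + 2 \cdot \frac{5}{2} = -3 + 5 = 2$)
$k{\left(H \right)} V{\left(12 \right)} = 13 \cdot 12 = 156$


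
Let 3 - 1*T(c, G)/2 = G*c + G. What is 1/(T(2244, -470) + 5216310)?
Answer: 1/7326616 ≈ 1.3649e-7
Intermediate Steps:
T(c, G) = 6 - 2*G - 2*G*c (T(c, G) = 6 - 2*(G*c + G) = 6 - 2*(G + G*c) = 6 + (-2*G - 2*G*c) = 6 - 2*G - 2*G*c)
1/(T(2244, -470) + 5216310) = 1/((6 - 2*(-470) - 2*(-470)*2244) + 5216310) = 1/((6 + 940 + 2109360) + 5216310) = 1/(2110306 + 5216310) = 1/7326616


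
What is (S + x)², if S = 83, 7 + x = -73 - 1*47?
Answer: 1936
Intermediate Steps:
x = -127 (x = -7 + (-73 - 1*47) = -7 + (-73 - 47) = -7 - 120 = -127)
(S + x)² = (83 - 127)² = (-44)² = 1936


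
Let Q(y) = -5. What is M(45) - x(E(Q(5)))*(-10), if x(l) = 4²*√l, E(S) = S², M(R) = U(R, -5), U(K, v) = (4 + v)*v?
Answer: 805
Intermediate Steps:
U(K, v) = v*(4 + v)
M(R) = 5 (M(R) = -5*(4 - 5) = -5*(-1) = 5)
x(l) = 16*√l
M(45) - x(E(Q(5)))*(-10) = 5 - 16*√((-5)²)*(-10) = 5 - 16*√25*(-10) = 5 - 16*5*(-10) = 5 - 80*(-10) = 5 - 1*(-800) = 5 + 800 = 805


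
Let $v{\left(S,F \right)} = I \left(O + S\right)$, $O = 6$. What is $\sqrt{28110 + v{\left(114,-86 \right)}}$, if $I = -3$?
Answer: $5 \sqrt{1110} \approx 166.58$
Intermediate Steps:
$v{\left(S,F \right)} = -18 - 3 S$ ($v{\left(S,F \right)} = - 3 \left(6 + S\right) = -18 - 3 S$)
$\sqrt{28110 + v{\left(114,-86 \right)}} = \sqrt{28110 - 360} = \sqrt{27750} = 5 \sqrt{1110}$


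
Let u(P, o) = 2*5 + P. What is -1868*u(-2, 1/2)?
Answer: -14944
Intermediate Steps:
u(P, o) = 10 + P
-1868*u(-2, 1/2) = -1868*(10 - 2) = -1868*8 = -14944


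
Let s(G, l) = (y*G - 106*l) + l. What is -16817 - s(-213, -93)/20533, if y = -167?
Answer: -345348797/20533 ≈ -16819.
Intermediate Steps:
s(G, l) = -167*G - 105*l (s(G, l) = (-167*G - 106*l) + l = -167*G - 105*l)
-16817 - s(-213, -93)/20533 = -16817 - (-167*(-213) - 105*(-93))/20533 = -16817 - (35571 + 9765)/20533 = -16817 - 45336/20533 = -345348797/20533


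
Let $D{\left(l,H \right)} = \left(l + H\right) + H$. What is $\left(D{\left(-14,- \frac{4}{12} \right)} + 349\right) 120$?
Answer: $40120$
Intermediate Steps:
$D{\left(l,H \right)} = l + 2 H$ ($D{\left(l,H \right)} = \left(H + l\right) + H = l + 2 H$)
$\left(D{\left(-14,- \frac{4}{12} \right)} + 349\right) 120 = \left(\left(-14 + 2 \left(- \frac{4}{12}\right)\right) + 349\right) 120 = \left(\left(-14 + 2 \left(\left(-4\right) \frac{1}{12}\right)\right) + 349\right) 120 = \left(\left(-14 + 2 \left(- \frac{1}{3}\right)\right) + 349\right) 120 = \left(\left(-14 - \frac{2}{3}\right) + 349\right) 120 = \left(- \frac{44}{3} + 349\right) 120 = \frac{1003}{3} \cdot 120 = 40120$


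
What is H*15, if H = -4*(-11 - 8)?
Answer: 1140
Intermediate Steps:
H = 76 (H = -4*(-19) = 76)
H*15 = 76*15 = 1140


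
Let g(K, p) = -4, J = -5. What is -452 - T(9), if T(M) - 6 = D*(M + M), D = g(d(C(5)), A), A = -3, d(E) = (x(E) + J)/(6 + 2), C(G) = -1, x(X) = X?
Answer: -386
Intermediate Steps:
d(E) = -5/8 + E/8 (d(E) = (E - 5)/(6 + 2) = (-5 + E)/8 = (-5 + E)*(⅛) = -5/8 + E/8)
D = -4
T(M) = 6 - 8*M (T(M) = 6 - 4*(M + M) = 6 - 8*M)
-452 - T(9) = -452 - (6 - 8*9) = -452 - (6 - 72) = -452 - 1*(-66) = -452 + 66 = -386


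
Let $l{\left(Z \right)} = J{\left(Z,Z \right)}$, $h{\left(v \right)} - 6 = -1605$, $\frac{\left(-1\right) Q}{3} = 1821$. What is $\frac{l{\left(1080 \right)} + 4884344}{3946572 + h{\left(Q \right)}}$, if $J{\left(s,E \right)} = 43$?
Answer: $\frac{1628129}{1314991} \approx 1.2381$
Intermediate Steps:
$Q = -5463$ ($Q = \left(-3\right) 1821 = -5463$)
$h{\left(v \right)} = -1599$ ($h{\left(v \right)} = 6 - 1605 = -1599$)
$l{\left(Z \right)} = 43$
$\frac{l{\left(1080 \right)} + 4884344}{3946572 + h{\left(Q \right)}} = \frac{43 + 4884344}{3946572 - 1599} = \frac{4884387}{3944973} = 4884387 \cdot \frac{1}{3944973} = \frac{1628129}{1314991}$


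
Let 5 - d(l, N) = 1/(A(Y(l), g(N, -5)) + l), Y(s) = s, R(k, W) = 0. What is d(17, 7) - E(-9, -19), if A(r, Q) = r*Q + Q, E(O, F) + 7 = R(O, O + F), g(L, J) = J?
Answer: 877/73 ≈ 12.014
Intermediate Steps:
E(O, F) = -7 (E(O, F) = -7 + 0 = -7)
A(r, Q) = Q + Q*r (A(r, Q) = Q*r + Q = Q + Q*r)
d(l, N) = 5 - 1/(-5 - 4*l) (d(l, N) = 5 - 1/(-5*(1 + l) + l) = 5 - 1/((-5 - 5*l) + l) = 5 - 1/(-5 - 4*l))
d(17, 7) - E(-9, -19) = 2*(13 + 10*17)/(5 + 4*17) - 1*(-7) = 2*(13 + 170)/(5 + 68) + 7 = 2*183/73 + 7 = 2*(1/73)*183 + 7 = 366/73 + 7 = 877/73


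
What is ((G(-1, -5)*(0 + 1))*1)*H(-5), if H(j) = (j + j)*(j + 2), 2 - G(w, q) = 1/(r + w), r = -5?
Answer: 65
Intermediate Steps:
G(w, q) = 2 - 1/(-5 + w)
H(j) = 2*j*(2 + j) (H(j) = (2*j)*(2 + j) = 2*j*(2 + j))
((G(-1, -5)*(0 + 1))*1)*H(-5) = ((((-11 + 2*(-1))/(-5 - 1))*(0 + 1))*1)*(2*(-5)*(2 - 5)) = ((((-11 - 2)/(-6))*1)*1)*(2*(-5)*(-3)) = ((-1/6*(-13)*1)*1)*30 = (((13/6)*1)*1)*30 = ((13/6)*1)*30 = (13/6)*30 = 65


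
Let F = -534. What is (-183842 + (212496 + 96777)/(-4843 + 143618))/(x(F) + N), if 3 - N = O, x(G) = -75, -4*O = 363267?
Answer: -102049457108/50372410725 ≈ -2.0259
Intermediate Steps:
O = -363267/4 (O = -¼*363267 = -363267/4 ≈ -90817.)
N = 363279/4 (N = 3 - 1*(-363267/4) = 3 + 363267/4 = 363279/4 ≈ 90820.)
(-183842 + (212496 + 96777)/(-4843 + 143618))/(x(F) + N) = (-183842 + (212496 + 96777)/(-4843 + 143618))/(-75 + 363279/4) = (-183842 + 309273/138775)/(362979/4) = (-183842 + 309273*(1/138775))*(4/362979) = (-183842 + 309273/138775)*(4/362979) = -25512364277/138775*4/362979 = -102049457108/50372410725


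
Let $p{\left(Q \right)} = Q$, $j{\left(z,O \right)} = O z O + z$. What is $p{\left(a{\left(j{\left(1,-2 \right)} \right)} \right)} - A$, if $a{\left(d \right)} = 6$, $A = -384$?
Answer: $390$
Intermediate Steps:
$j{\left(z,O \right)} = z + z O^{2}$ ($j{\left(z,O \right)} = z O^{2} + z = z + z O^{2}$)
$p{\left(a{\left(j{\left(1,-2 \right)} \right)} \right)} - A = 6 - -384 = 6 + 384 = 390$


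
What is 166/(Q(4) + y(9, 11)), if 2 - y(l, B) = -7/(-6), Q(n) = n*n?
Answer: 996/101 ≈ 9.8614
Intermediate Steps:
Q(n) = n²
y(l, B) = ⅚ (y(l, B) = 2 - (-7)/(-6) = 2 - (-7)*(-1)/6 = 2 - 1*7/6 = 2 - 7/6 = ⅚)
166/(Q(4) + y(9, 11)) = 166/(4² + ⅚) = 166/(16 + ⅚) = 166/(101/6) = (6/101)*166 = 996/101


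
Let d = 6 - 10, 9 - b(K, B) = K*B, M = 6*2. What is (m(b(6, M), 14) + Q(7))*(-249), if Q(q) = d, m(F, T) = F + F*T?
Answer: 236301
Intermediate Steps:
M = 12
b(K, B) = 9 - B*K (b(K, B) = 9 - K*B = 9 - B*K)
d = -4
Q(q) = -4
(m(b(6, M), 14) + Q(7))*(-249) = ((9 - 1*12*6)*(1 + 14) - 4)*(-249) = ((9 - 72)*15 - 4)*(-249) = (-63*15 - 4)*(-249) = (-945 - 4)*(-249) = -949*(-249) = 236301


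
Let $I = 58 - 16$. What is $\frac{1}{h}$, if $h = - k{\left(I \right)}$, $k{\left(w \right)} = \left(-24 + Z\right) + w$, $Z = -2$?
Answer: $- \frac{1}{16} \approx -0.0625$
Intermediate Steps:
$I = 42$ ($I = 58 - 16 = 42$)
$k{\left(w \right)} = -26 + w$ ($k{\left(w \right)} = \left(-24 - 2\right) + w = -26 + w$)
$h = -16$ ($h = - (-26 + 42) = \left(-1\right) 16 = -16$)
$\frac{1}{h} = \frac{1}{-16} = - \frac{1}{16}$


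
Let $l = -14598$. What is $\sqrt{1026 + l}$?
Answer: $6 i \sqrt{377} \approx 116.5 i$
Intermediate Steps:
$\sqrt{1026 + l} = \sqrt{1026 - 14598} = \sqrt{-13572} = 6 i \sqrt{377}$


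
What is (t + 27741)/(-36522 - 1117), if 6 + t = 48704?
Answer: -76439/37639 ≈ -2.0308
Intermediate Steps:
t = 48698 (t = -6 + 48704 = 48698)
(t + 27741)/(-36522 - 1117) = (48698 + 27741)/(-36522 - 1117) = 76439/(-37639) = 76439*(-1/37639) = -76439/37639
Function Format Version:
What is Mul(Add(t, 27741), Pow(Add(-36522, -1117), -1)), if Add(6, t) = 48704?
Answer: Rational(-76439, 37639) ≈ -2.0308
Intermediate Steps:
t = 48698 (t = Add(-6, 48704) = 48698)
Mul(Add(t, 27741), Pow(Add(-36522, -1117), -1)) = Mul(Add(48698, 27741), Pow(Add(-36522, -1117), -1)) = Mul(76439, Pow(-37639, -1)) = Mul(76439, Rational(-1, 37639)) = Rational(-76439, 37639)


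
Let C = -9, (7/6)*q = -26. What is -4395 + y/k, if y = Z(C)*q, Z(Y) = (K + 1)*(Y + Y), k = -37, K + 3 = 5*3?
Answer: -1174809/259 ≈ -4535.9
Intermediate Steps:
q = -156/7 (q = (6/7)*(-26) = -156/7 ≈ -22.286)
K = 12 (K = -3 + 5*3 = -3 + 15 = 12)
Z(Y) = 26*Y (Z(Y) = (12 + 1)*(Y + Y) = 13*(2*Y) = 26*Y)
y = 36504/7 (y = (26*(-9))*(-156/7) = -234*(-156/7) = 36504/7 ≈ 5214.9)
-4395 + y/k = -4395 + (36504/7)/(-37) = -4395 + (36504/7)*(-1/37) = -4395 - 36504/259 = -1174809/259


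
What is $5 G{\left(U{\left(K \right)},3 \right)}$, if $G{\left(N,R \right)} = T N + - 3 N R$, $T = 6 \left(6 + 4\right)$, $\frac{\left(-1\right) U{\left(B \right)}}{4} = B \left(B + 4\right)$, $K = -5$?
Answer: $-5100$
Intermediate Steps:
$U{\left(B \right)} = - 4 B \left(4 + B\right)$ ($U{\left(B \right)} = - 4 B \left(B + 4\right) = - 4 B \left(4 + B\right)$)
$T = 60$ ($T = 6 \cdot 10 = 60$)
$G{\left(N,R \right)} = 60 N - 3 N R$ ($G{\left(N,R \right)} = 60 N + - 3 N R = 60 N - 3 N R$)
$5 G{\left(U{\left(K \right)},3 \right)} = 5 \cdot 3 \left(\left(-4\right) \left(-5\right) \left(4 - 5\right)\right) \left(20 - 3\right) = 5 \cdot 3 \left(\left(-4\right) \left(-5\right) \left(-1\right)\right) \left(20 - 3\right) = 5 \cdot 3 \left(-20\right) 17 = 5 \left(-1020\right) = -5100$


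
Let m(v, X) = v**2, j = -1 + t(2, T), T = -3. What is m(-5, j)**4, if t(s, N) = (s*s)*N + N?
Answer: 390625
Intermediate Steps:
t(s, N) = N + N*s**2 (t(s, N) = s**2*N + N = N*s**2 + N = N + N*s**2)
j = -16 (j = -1 - 3*(1 + 2**2) = -1 - 3*(1 + 4) = -1 - 3*5 = -1 - 15 = -16)
m(-5, j)**4 = ((-5)**2)**4 = 25**4 = 390625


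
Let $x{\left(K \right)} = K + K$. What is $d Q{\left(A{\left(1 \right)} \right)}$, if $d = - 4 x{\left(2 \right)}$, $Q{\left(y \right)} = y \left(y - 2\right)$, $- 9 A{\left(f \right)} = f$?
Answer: $- \frac{304}{81} \approx -3.7531$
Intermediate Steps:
$A{\left(f \right)} = - \frac{f}{9}$
$Q{\left(y \right)} = y \left(-2 + y\right)$
$x{\left(K \right)} = 2 K$
$d = -16$ ($d = - 4 \cdot 2 \cdot 2 = \left(-4\right) 4 = -16$)
$d Q{\left(A{\left(1 \right)} \right)} = - 16 \left(- \frac{1}{9}\right) 1 \left(-2 - \frac{1}{9}\right) = - 16 \left(- \frac{-2 - \frac{1}{9}}{9}\right) = - 16 \left(\left(- \frac{1}{9}\right) \left(- \frac{19}{9}\right)\right) = \left(-16\right) \frac{19}{81} = - \frac{304}{81}$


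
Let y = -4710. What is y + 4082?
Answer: -628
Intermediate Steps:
y + 4082 = -4710 + 4082 = -628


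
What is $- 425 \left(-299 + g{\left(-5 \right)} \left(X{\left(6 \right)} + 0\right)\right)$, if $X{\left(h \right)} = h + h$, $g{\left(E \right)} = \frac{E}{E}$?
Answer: $121975$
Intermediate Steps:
$g{\left(E \right)} = 1$
$X{\left(h \right)} = 2 h$
$- 425 \left(-299 + g{\left(-5 \right)} \left(X{\left(6 \right)} + 0\right)\right) = - 425 \left(-299 + 1 \left(2 \cdot 6 + 0\right)\right) = - 425 \left(-299 + 1 \left(12 + 0\right)\right) = - 425 \left(-299 + 1 \cdot 12\right) = - 425 \left(-299 + 12\right) = \left(-425\right) \left(-287\right) = 121975$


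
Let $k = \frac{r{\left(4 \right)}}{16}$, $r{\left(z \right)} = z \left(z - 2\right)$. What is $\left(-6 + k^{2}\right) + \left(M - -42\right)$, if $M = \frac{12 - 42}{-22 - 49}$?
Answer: $\frac{10415}{284} \approx 36.673$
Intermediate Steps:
$M = \frac{30}{71}$ ($M = - \frac{30}{-71} = \left(-30\right) \left(- \frac{1}{71}\right) = \frac{30}{71} \approx 0.42254$)
$r{\left(z \right)} = z \left(-2 + z\right)$
$k = \frac{1}{2}$ ($k = \frac{4 \left(-2 + 4\right)}{16} = 4 \cdot 2 \cdot \frac{1}{16} = 8 \cdot \frac{1}{16} = \frac{1}{2} \approx 0.5$)
$\left(-6 + k^{2}\right) + \left(M - -42\right) = \left(-6 + \left(\frac{1}{2}\right)^{2}\right) + \left(\frac{30}{71} - -42\right) = \left(-6 + \frac{1}{4}\right) + \left(\frac{30}{71} + 42\right) = - \frac{23}{4} + \frac{3012}{71} = \frac{10415}{284}$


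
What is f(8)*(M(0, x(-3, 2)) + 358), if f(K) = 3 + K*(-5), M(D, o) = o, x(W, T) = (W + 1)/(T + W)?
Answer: -13320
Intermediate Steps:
x(W, T) = (1 + W)/(T + W)
f(K) = 3 - 5*K
f(8)*(M(0, x(-3, 2)) + 358) = (3 - 5*8)*((1 - 3)/(2 - 3) + 358) = (3 - 40)*(-2/(-1) + 358) = -37*(-1*(-2) + 358) = -37*(2 + 358) = -37*360 = -13320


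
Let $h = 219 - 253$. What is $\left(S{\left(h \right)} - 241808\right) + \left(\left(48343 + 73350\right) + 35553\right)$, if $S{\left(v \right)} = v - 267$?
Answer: $-84863$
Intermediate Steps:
$h = -34$
$S{\left(v \right)} = -267 + v$ ($S{\left(v \right)} = v - 267 = -267 + v$)
$\left(S{\left(h \right)} - 241808\right) + \left(\left(48343 + 73350\right) + 35553\right) = \left(\left(-267 - 34\right) - 241808\right) + \left(\left(48343 + 73350\right) + 35553\right) = \left(-301 - 241808\right) + \left(121693 + 35553\right) = -242109 + 157246 = -84863$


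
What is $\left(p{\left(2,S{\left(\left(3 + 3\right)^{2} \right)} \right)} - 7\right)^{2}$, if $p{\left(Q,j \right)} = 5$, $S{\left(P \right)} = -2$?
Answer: $4$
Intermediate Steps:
$\left(p{\left(2,S{\left(\left(3 + 3\right)^{2} \right)} \right)} - 7\right)^{2} = \left(5 - 7\right)^{2} = \left(-2\right)^{2} = 4$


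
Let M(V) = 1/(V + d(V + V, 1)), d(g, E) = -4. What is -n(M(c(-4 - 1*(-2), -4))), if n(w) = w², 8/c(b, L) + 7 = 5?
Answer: -1/64 ≈ -0.015625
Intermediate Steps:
c(b, L) = -4 (c(b, L) = 8/(-7 + 5) = 8/(-2) = 8*(-½) = -4)
M(V) = 1/(-4 + V) (M(V) = 1/(V - 4) = 1/(-4 + V))
-n(M(c(-4 - 1*(-2), -4))) = -(1/(-4 - 4))² = -(1/(-8))² = -(-⅛)² = -1*1/64 = -1/64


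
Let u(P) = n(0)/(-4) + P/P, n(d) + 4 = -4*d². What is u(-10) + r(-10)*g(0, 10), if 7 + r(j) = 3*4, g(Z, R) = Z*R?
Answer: 2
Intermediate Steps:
n(d) = -4 - 4*d²
u(P) = 2 (u(P) = (-4 - 4*0²)/(-4) + P/P = (-4 - 4*0)*(-¼) + 1 = (-4 + 0)*(-¼) + 1 = -4*(-¼) + 1 = 1 + 1 = 2)
g(Z, R) = R*Z
r(j) = 5 (r(j) = -7 + 3*4 = -7 + 12 = 5)
u(-10) + r(-10)*g(0, 10) = 2 + 5*(10*0) = 2 + 5*0 = 2 + 0 = 2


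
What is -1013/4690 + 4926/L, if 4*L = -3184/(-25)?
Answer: 72095894/466655 ≈ 154.50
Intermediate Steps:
L = 796/25 (L = (-3184/(-25))/4 = (-3184*(-1/25))/4 = (¼)*(3184/25) = 796/25 ≈ 31.840)
-1013/4690 + 4926/L = -1013/4690 + 4926/(796/25) = -1013*1/4690 + 4926*(25/796) = -1013/4690 + 61575/398 = 72095894/466655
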